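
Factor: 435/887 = 3^1*5^1 * 29^1*887^( - 1)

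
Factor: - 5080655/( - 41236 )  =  2^( -2)*5^1 * 13^( - 2 )*29^1*37^1*61^( - 1 )  *947^1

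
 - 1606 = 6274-7880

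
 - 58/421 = -1 + 363/421=- 0.14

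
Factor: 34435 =5^1*71^1 *97^1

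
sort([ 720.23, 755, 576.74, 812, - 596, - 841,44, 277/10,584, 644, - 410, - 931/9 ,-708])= [ - 841,-708, - 596, - 410, - 931/9,277/10,44,576.74,584, 644, 720.23,755, 812 ] 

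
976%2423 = 976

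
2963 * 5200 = 15407600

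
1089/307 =1089/307 = 3.55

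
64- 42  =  22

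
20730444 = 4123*5028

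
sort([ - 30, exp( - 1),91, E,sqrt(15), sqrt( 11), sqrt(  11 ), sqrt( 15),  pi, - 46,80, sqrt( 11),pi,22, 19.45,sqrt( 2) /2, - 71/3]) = [-46, - 30, - 71/3, exp( - 1), sqrt (2 ) /2,E,pi,pi,sqrt( 11 ),sqrt( 11), sqrt(11), sqrt( 15), sqrt( 15),19.45,22,80,91]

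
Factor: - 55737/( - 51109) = 3^2*11^1 * 563^1*51109^( - 1)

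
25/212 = 25/212 = 0.12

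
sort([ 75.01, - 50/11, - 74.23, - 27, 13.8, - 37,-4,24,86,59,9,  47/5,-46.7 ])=[ - 74.23, - 46.7,-37, - 27, -50/11,- 4,9,  47/5,13.8,24,59,75.01, 86 ]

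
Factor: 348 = 2^2*3^1*29^1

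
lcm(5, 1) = 5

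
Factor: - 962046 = -2^1 * 3^2*19^1 * 29^1*97^1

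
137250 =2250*61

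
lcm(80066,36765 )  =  3602970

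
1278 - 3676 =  - 2398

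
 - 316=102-418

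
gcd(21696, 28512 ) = 96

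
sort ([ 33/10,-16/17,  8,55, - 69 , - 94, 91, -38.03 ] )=[ - 94, - 69, - 38.03, - 16/17,33/10, 8,  55,91]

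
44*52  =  2288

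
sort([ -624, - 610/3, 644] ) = [ - 624, - 610/3, 644 ] 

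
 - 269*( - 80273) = 21593437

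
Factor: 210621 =3^1*70207^1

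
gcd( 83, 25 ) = 1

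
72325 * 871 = 62995075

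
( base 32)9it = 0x265D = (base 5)303241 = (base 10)9821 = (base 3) 111110202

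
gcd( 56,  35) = 7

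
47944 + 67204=115148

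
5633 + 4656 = 10289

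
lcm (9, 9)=9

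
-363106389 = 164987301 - 528093690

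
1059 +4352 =5411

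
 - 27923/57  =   - 27923/57 = - 489.88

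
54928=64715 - 9787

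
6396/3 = 2132 = 2132.00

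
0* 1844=0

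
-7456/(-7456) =1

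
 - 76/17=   -  5 + 9/17 = - 4.47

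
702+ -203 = 499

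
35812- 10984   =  24828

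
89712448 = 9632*9314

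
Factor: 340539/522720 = 113513/174240 = 2^( - 5 )*3^( - 2)*5^(-1) * 11^( - 2)*113513^1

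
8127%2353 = 1068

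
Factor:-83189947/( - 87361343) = 67^1*811^1*1531^1*87361343^(-1 )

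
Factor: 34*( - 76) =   -  2584=- 2^3*17^1*19^1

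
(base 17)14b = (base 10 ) 368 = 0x170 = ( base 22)GG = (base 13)224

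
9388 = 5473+3915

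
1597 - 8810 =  - 7213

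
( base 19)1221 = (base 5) 220440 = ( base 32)7e4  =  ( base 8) 16704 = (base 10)7620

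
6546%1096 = 1066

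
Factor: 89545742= 2^1 * 11^1* 13^1*73^1  *  4289^1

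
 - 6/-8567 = 6/8567  =  0.00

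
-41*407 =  - 16687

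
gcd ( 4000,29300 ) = 100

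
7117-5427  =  1690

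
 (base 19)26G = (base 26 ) 16k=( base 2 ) 1101010100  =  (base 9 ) 1146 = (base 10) 852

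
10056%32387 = 10056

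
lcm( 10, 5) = 10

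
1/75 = 1/75 = 0.01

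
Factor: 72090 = 2^1*3^4*5^1*89^1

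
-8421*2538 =-21372498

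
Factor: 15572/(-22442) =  - 2^1 * 7^( - 2 ) *17^1 =- 34/49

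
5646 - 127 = 5519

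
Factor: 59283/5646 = 21/2 = 2^(- 1 )*3^1*7^1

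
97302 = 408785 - 311483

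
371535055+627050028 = 998585083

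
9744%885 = 9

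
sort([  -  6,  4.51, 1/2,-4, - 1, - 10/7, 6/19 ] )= [-6 ,- 4,-10/7,  -  1,6/19, 1/2,4.51]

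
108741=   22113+86628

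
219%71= 6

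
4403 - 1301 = 3102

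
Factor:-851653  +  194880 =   -  656773 = -13^1*19^1*2659^1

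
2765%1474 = 1291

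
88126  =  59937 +28189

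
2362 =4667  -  2305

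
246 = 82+164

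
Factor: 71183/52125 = 3^( - 1) *5^(-3)*7^1 *139^( - 1)*10169^1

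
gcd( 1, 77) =1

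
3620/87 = 3620/87 = 41.61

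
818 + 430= 1248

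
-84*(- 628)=52752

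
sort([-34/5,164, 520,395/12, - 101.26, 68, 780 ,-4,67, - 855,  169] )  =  [ - 855, - 101.26,-34/5, - 4,395/12,67,68,164,169,520,780] 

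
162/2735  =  162/2735 = 0.06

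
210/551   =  210/551 = 0.38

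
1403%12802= 1403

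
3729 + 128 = 3857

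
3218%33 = 17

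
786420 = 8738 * 90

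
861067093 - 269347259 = 591719834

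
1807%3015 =1807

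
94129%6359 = 5103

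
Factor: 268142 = 2^1 * 7^1*107^1*179^1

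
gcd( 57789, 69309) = 9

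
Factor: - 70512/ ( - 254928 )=13^1*47^( - 1 ) = 13/47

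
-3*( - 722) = 2166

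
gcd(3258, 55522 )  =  2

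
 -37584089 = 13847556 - 51431645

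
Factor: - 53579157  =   - 3^1*89^1*200671^1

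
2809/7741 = 2809/7741 =0.36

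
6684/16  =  417 + 3/4 = 417.75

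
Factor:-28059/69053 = - 141/347 = - 3^1*47^1*347^( - 1) 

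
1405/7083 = 1405/7083 = 0.20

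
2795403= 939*2977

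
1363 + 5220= 6583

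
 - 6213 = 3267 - 9480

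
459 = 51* 9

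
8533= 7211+1322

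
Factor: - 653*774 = -2^1*3^2*43^1*653^1 = - 505422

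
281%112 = 57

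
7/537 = 7/537 =0.01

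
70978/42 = 35489/21=1689.95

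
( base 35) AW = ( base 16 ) 17e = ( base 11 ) 318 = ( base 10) 382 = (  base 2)101111110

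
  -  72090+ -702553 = -774643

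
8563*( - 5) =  -42815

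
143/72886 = 13/6626 = 0.00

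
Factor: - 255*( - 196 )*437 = 2^2*3^1*5^1*7^2*17^1* 19^1 * 23^1 = 21841260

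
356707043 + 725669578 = 1082376621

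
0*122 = 0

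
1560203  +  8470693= 10030896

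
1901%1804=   97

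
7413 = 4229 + 3184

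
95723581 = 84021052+11702529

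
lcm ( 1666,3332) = 3332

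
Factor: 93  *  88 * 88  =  2^6*3^1*11^2*31^1 = 720192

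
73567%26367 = 20833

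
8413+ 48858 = 57271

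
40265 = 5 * 8053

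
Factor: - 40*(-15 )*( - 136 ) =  - 81600 = -2^6*3^1*5^2 * 17^1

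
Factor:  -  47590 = - 2^1*5^1*4759^1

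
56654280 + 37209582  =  93863862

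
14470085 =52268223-37798138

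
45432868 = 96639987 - 51207119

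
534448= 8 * 66806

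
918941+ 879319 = 1798260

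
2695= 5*539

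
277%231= 46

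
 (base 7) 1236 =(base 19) 15C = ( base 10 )468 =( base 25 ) ii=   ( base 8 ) 724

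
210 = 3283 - 3073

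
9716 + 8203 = 17919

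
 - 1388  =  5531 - 6919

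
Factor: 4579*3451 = 7^1* 17^1*19^1*29^1*241^1 = 15802129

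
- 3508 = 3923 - 7431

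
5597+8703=14300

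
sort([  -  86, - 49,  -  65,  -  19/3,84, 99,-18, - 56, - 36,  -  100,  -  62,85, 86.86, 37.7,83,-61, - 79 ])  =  [ - 100,-86,- 79, - 65, - 62, - 61,-56, - 49,-36,-18,  -  19/3,37.7,83 , 84,85,86.86,99 ]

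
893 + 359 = 1252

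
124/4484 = 31/1121 =0.03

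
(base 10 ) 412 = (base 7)1126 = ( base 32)cs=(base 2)110011100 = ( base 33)cg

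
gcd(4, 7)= 1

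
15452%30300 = 15452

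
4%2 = 0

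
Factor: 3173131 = 13^1*244087^1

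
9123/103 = 88+ 59/103 =88.57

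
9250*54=499500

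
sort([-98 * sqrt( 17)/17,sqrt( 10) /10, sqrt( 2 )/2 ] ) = [ - 98  *sqrt(17 )/17, sqrt(10 ) /10,  sqrt( 2)/2] 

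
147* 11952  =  1756944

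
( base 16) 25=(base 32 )15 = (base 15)27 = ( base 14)29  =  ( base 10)37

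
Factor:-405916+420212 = 14296= 2^3*1787^1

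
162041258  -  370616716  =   - 208575458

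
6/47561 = 6/47561 = 0.00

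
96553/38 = 2540+33/38=2540.87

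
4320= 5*864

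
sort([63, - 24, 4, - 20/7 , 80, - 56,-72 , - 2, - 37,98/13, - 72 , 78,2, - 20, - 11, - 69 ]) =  [ - 72 ,-72, - 69 , - 56, -37 ,  -  24 , - 20, - 11, - 20/7, - 2 , 2,4, 98/13,63,78,80 ]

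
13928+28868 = 42796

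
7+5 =12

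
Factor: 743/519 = 3^( - 1)*173^( - 1)*743^1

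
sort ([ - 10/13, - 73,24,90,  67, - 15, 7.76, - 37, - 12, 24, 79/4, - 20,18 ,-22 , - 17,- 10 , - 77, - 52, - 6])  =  [ - 77, - 73 , - 52, - 37, - 22, - 20, - 17 ,-15, - 12, - 10,- 6, - 10/13, 7.76, 18, 79/4, 24 , 24,  67 , 90 ] 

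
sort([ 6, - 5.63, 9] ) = [ - 5.63, 6, 9] 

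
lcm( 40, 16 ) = 80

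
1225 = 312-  - 913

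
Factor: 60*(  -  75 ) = - 4500  =  - 2^2*3^2*5^3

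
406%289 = 117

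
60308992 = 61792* 976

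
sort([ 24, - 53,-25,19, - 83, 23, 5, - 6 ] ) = [ - 83, - 53, - 25, - 6,5,19, 23,24 ]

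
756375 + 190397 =946772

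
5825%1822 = 359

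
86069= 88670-2601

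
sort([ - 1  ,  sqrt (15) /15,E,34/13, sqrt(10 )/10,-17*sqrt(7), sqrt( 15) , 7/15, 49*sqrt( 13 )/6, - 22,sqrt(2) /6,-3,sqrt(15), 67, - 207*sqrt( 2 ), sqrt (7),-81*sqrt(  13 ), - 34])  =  [-207*sqrt( 2 ), - 81*sqrt( 13 ), - 17*sqrt(7 ), - 34, - 22, - 3,  -  1,sqrt(2 )/6,sqrt( 15 )/15,sqrt( 10) /10, 7/15,34/13,sqrt(7 ),E,sqrt ( 15) , sqrt(15),49*sqrt(13)/6,67]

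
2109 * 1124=2370516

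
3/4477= 3/4477 = 0.00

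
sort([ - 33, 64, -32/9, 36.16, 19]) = [ - 33, - 32/9, 19,36.16, 64]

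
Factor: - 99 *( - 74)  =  7326= 2^1*3^2*11^1*37^1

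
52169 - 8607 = 43562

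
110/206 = 55/103 = 0.53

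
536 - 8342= - 7806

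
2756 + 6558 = 9314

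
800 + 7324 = 8124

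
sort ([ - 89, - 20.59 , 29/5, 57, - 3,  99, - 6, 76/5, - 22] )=[ -89, - 22  , - 20.59 , - 6,-3, 29/5,76/5,57,99]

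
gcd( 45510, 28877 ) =1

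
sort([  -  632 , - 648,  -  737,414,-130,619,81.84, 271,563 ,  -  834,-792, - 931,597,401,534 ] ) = [  -  931,- 834,  -  792, - 737, - 648,  -  632,-130, 81.84, 271 , 401,414, 534, 563,597, 619]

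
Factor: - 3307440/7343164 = -2^2 * 3^1 * 5^1 * 23^( -1)*13781^1*79817^(-1) = - 826860/1835791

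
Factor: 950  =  2^1*5^2*19^1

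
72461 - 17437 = 55024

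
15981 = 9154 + 6827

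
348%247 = 101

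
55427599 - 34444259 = 20983340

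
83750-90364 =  - 6614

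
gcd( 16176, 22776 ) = 24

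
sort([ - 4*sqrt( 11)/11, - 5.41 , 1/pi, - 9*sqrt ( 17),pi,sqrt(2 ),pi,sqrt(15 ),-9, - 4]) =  [ - 9*sqrt(17 ), - 9, - 5.41,-4 , - 4*sqrt(11)/11, 1/pi,sqrt(2),pi,pi, sqrt( 15) ] 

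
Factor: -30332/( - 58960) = 2^( - 2 )*5^( - 1)*11^(  -  1)*67^( - 1)*7583^1 = 7583/14740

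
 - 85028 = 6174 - 91202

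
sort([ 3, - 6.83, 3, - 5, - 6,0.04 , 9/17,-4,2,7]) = [ - 6.83, - 6, - 5,- 4,0.04,9/17,2, 3,3,7]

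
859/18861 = 859/18861 = 0.05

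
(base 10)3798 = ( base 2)111011010110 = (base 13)1962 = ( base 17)d27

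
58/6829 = 58/6829 = 0.01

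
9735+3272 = 13007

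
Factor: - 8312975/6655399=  - 5^2*11^1*19^1*37^1*43^1 * 179^(-1 )*37181^(-1 ) 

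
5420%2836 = 2584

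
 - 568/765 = -568/765 = -0.74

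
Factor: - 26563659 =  - 3^1 * 8854553^1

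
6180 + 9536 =15716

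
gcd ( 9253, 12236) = 19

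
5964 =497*12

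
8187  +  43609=51796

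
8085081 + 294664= 8379745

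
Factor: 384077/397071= 3^( - 2)*23^1*16699^1*44119^( - 1)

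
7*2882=20174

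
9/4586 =9/4586 = 0.00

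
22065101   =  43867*503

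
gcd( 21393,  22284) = 9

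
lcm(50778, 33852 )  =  101556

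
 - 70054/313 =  - 224 + 58/313 = - 223.81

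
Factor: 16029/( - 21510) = -2^(  -  1) * 5^( - 1) * 13^1*137^1*239^( - 1) = - 1781/2390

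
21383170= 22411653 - 1028483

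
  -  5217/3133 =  - 2 + 1049/3133 = - 1.67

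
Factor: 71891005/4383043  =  5^1*7^( - 1)*71^( - 1)*8819^(  -  1 )*14378201^1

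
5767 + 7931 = 13698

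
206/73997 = 206/73997 = 0.00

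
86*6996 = 601656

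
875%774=101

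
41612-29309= 12303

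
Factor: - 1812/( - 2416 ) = 2^( - 2 ) * 3^1 = 3/4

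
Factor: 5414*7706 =41720284 = 2^2*2707^1*3853^1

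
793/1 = 793 = 793.00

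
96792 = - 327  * ( - 296) 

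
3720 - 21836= - 18116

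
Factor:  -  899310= -2^1*3^1*5^1*31^1 * 967^1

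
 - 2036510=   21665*(- 94 )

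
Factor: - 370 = -2^1 *5^1*37^1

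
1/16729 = 1/16729=0.00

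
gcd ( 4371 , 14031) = 3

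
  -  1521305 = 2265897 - 3787202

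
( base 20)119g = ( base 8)20624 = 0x2194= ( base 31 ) 8t9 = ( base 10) 8596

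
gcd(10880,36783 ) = 1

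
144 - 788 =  - 644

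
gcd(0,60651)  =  60651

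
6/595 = 6/595   =  0.01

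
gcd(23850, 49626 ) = 18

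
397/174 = 2+49/174 = 2.28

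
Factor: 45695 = 5^1*13^1*19^1*37^1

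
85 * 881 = 74885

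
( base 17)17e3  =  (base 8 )16011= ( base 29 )8FE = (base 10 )7177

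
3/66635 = 3/66635 = 0.00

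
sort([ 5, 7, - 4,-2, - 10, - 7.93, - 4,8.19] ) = [ -10, - 7.93, - 4, - 4, - 2,5,7,  8.19 ]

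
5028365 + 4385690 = 9414055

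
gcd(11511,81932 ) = 1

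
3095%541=390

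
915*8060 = 7374900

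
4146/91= 45 + 51/91 = 45.56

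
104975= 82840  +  22135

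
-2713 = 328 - 3041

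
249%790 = 249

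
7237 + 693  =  7930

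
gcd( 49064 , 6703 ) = 1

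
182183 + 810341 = 992524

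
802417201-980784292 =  - 178367091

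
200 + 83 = 283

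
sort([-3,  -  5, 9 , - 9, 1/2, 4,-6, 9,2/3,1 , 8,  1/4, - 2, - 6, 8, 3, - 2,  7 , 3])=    [  -  9, - 6,-6, -5,-3, - 2, - 2, 1/4, 1/2, 2/3,1,3 , 3, 4,7,  8, 8,9,9]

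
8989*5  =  44945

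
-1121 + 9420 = 8299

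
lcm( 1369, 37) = 1369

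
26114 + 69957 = 96071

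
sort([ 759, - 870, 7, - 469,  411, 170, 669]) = [-870,  -  469, 7, 170, 411,  669, 759 ] 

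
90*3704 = 333360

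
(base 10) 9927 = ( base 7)40641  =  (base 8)23307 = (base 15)2E1C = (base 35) 83m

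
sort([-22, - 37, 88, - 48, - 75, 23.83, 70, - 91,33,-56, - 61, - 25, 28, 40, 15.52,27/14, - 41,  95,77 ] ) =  [ - 91, - 75, - 61, - 56, - 48 , - 41, - 37,  -  25, - 22,  27/14, 15.52, 23.83, 28,33,40, 70,77, 88 , 95]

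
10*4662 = 46620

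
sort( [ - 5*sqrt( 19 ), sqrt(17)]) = [- 5*sqrt( 19 ) , sqrt (17)]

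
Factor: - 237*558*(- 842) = 111351132 = 2^2*3^3 * 31^1*79^1*421^1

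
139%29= 23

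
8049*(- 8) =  - 64392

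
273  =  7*39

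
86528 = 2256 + 84272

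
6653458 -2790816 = 3862642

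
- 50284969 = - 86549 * 581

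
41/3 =13 + 2/3 = 13.67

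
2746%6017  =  2746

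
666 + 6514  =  7180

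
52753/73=52753/73 = 722.64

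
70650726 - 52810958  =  17839768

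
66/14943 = 22/4981 = 0.00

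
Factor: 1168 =2^4*73^1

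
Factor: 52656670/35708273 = 2^1 * 5^1*11^1*53^( - 1)*239^( - 1) *2819^(-1)*478697^1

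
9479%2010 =1439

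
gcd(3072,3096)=24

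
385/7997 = 35/727 = 0.05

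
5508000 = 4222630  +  1285370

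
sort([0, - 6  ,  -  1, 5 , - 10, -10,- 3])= [ - 10,- 10, - 6,  -  3, - 1, 0 , 5 ] 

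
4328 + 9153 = 13481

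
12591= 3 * 4197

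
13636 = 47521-33885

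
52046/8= 26023/4= 6505.75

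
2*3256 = 6512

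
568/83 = 6+70/83  =  6.84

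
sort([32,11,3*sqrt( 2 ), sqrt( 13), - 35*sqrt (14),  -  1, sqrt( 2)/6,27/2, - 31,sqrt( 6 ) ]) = [-35 * sqrt(14), - 31, - 1,sqrt( 2) /6,sqrt( 6),sqrt(13 ),3*sqrt(2) , 11,27/2, 32]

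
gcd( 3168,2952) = 72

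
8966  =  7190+1776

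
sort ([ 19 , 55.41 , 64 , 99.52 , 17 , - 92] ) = [  -  92 , 17,19,55.41,64,99.52]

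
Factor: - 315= -3^2*5^1 * 7^1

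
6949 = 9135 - 2186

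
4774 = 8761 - 3987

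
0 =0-0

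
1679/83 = 20  +  19/83 = 20.23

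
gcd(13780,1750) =10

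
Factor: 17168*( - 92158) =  - 1582168544=- 2^5*11^1 *29^1*37^1*59^1*71^1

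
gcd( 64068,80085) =16017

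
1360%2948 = 1360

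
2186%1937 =249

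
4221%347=57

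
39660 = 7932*5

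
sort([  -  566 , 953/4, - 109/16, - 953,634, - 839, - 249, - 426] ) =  [ - 953, - 839, - 566, - 426, - 249, - 109/16, 953/4, 634 ]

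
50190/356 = 25095/178 = 140.98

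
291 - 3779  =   - 3488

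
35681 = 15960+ 19721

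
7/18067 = 1/2581 = 0.00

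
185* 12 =2220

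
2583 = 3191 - 608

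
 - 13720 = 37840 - 51560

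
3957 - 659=3298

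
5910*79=466890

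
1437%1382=55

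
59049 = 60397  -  1348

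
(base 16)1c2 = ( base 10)450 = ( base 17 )198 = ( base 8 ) 702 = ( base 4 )13002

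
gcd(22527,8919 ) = 9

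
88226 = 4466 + 83760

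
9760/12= 813 + 1/3 = 813.33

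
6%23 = 6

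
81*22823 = 1848663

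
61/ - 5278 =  - 1 + 5217/5278 = - 0.01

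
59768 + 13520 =73288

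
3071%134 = 123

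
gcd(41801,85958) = 1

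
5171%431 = 430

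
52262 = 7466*7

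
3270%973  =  351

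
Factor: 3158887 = 3158887^1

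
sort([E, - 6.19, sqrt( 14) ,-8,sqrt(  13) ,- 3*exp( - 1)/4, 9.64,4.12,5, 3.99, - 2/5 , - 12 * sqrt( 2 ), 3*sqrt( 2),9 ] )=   [ - 12* sqrt ( 2), - 8, - 6.19, - 2/5, - 3 * exp( - 1 )/4, E,  sqrt(13 ),  sqrt( 14 ),3.99,4.12,3*sqrt(2),5,9,9.64]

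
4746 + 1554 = 6300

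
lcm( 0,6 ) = 0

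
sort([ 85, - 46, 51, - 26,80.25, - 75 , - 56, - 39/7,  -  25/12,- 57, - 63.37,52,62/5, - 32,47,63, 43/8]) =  [ - 75, - 63.37, - 57, -56, - 46, -32,-26, - 39/7,- 25/12, 43/8,62/5,  47,51,52,  63 , 80.25, 85 ] 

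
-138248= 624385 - 762633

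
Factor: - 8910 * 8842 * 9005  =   - 709433891100 = - 2^2 *3^4*5^2 * 11^1 * 1801^1*4421^1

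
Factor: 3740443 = 7^1*131^1*4079^1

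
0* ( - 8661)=0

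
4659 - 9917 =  - 5258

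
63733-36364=27369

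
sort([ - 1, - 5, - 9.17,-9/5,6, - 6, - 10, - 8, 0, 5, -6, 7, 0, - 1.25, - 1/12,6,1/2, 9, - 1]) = [ - 10, - 9.17, - 8 , - 6, - 6, - 5,-9/5, - 1.25, - 1, - 1,- 1/12 , 0,0,  1/2,  5,6,6 , 7,9]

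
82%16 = 2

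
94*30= 2820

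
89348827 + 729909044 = 819257871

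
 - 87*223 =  - 19401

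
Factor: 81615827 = 17^1*4800931^1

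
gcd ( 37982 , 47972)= 2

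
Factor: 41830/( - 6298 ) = -445/67 = -  5^1*67^( - 1)*89^1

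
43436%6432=4844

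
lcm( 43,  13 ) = 559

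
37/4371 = 37/4371  =  0.01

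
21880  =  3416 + 18464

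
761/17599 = 761/17599 = 0.04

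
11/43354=11/43354 = 0.00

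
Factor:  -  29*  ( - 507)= 14703 = 3^1*13^2  *  29^1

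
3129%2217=912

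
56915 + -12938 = 43977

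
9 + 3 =12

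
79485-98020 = - 18535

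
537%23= 8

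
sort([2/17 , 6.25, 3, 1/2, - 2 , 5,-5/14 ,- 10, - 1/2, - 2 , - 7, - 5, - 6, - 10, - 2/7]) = [ - 10,-10 , - 7,- 6,-5, -2, - 2,  -  1/2, - 5/14, - 2/7, 2/17 , 1/2, 3, 5,6.25 ] 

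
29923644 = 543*55108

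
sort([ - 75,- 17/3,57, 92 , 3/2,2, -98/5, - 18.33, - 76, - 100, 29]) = [  -  100, - 76,-75, - 98/5, - 18.33,- 17/3 , 3/2 , 2, 29,57,92]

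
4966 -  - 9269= 14235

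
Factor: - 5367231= -3^2*467^1*1277^1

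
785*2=1570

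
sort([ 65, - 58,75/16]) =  [ - 58, 75/16,65] 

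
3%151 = 3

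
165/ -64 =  - 3 + 27/64 = -2.58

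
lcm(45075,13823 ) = 1036725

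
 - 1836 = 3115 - 4951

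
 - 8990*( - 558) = 5016420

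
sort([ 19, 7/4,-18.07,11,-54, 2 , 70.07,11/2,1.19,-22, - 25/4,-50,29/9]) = [-54,-50, - 22, - 18.07,-25/4,1.19,7/4, 2,29/9,11/2, 11,19 , 70.07]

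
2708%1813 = 895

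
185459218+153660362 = 339119580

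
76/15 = 5+1/15 = 5.07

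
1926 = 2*963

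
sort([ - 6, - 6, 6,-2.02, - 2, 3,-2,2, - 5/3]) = [-6, - 6, - 2.02, - 2, - 2, - 5/3, 2, 3 , 6 ]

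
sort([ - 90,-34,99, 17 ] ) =[ - 90,  -  34,17,  99 ]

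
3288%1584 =120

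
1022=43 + 979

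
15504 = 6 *2584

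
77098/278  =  38549/139 = 277.33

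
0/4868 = 0=0.00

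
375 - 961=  -586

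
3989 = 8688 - 4699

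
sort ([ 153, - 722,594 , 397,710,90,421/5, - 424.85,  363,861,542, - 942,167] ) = [ - 942, - 722,-424.85 , 421/5 , 90,153,167, 363,397, 542,594,710, 861 ] 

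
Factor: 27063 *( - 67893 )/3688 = - 2^( - 3) * 3^3*7^1 * 31^1*53^1*61^1*97^1*461^( - 1)= - 1837388259/3688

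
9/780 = 3/260=0.01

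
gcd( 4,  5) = 1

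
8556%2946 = 2664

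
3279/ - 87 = - 1093/29 = - 37.69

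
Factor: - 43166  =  -2^1 * 113^1*191^1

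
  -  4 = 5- 9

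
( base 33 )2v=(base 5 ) 342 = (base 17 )5c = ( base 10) 97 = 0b1100001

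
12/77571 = 4/25857 = 0.00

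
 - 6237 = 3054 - 9291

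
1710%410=70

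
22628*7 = 158396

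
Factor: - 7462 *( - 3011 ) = 22468082 = 2^1 * 7^1 * 13^1*41^1*3011^1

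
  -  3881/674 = -3881/674 = - 5.76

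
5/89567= 5/89567=0.00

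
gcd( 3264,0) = 3264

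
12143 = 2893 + 9250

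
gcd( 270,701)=1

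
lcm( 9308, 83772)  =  83772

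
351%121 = 109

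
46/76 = 23/38  =  0.61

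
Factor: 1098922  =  2^1*11^2*19^1*239^1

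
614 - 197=417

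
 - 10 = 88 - 98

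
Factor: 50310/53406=65/69 = 3^( - 1)*5^1*13^1*23^( - 1 )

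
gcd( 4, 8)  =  4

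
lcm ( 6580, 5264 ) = 26320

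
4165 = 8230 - 4065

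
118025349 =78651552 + 39373797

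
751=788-37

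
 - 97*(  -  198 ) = 19206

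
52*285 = 14820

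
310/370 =31/37 = 0.84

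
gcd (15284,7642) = 7642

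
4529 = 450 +4079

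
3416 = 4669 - 1253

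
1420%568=284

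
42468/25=1698 + 18/25 = 1698.72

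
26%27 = 26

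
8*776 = 6208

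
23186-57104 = - 33918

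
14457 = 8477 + 5980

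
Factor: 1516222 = 2^1 * 758111^1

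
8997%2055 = 777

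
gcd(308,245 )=7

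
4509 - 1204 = 3305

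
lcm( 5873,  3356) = 23492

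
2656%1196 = 264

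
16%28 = 16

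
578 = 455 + 123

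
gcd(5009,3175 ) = 1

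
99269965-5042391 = 94227574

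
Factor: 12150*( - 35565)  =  -432114750 = -2^1*3^6 * 5^3*2371^1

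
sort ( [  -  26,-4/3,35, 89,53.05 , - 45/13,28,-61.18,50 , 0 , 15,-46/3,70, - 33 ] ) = [ - 61.18 ,-33, - 26, - 46/3, - 45/13, - 4/3,  0 , 15,28,35, 50,  53.05 , 70 , 89 ]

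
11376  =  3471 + 7905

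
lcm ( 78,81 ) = 2106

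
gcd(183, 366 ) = 183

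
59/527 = 59/527 = 0.11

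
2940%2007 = 933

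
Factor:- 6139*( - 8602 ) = 52807678 = 2^1 * 7^1*11^1 * 17^1*23^1 * 877^1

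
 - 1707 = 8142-9849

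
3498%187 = 132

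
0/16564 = 0 = 0.00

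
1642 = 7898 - 6256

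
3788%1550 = 688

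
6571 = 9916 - 3345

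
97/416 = 97/416 =0.23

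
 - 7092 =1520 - 8612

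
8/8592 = 1/1074  =  0.00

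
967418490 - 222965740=744452750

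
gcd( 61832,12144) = 8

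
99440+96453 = 195893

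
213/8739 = 71/2913 = 0.02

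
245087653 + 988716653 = 1233804306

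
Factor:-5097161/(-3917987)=17^1*29^(-1) * 41^1*71^1*103^1*167^(-1 )*809^( - 1)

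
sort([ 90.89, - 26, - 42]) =[ - 42, - 26,90.89]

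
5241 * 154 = 807114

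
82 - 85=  - 3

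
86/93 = 86/93  =  0.92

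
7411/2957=7411/2957  =  2.51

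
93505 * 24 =2244120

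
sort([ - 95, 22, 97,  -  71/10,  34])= [ - 95, - 71/10,22,  34, 97]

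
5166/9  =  574= 574.00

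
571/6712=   571/6712= 0.09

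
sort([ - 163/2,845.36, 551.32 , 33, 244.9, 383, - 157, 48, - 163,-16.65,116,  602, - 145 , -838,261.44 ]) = [ - 838, - 163, - 157, - 145,-163/2, - 16.65,33, 48, 116,  244.9, 261.44,383, 551.32, 602, 845.36] 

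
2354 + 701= 3055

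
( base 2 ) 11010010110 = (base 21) 3h6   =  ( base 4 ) 122112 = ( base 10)1686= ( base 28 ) 246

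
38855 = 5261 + 33594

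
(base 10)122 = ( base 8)172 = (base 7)233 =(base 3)11112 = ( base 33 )3n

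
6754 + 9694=16448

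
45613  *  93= 4242009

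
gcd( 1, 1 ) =1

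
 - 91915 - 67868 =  - 159783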